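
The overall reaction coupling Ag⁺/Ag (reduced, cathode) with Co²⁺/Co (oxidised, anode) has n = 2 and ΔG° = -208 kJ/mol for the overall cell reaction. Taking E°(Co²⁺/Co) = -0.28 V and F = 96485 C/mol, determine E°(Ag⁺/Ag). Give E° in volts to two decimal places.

E°cell = −ΔG°/(nF) = −(-208×10³)/((2)(96485)) = +1.078 V.
Since Ag⁺/Ag is the cathode and Co²⁺/Co the anode, E°cell = E°(Ag⁺/Ag) − E°(Co²⁺/Co).
So E°(Ag⁺/Ag) = E°cell + E°(Co²⁺/Co) = +1.078 + (-0.28) = +0.80 V.

+0.80 V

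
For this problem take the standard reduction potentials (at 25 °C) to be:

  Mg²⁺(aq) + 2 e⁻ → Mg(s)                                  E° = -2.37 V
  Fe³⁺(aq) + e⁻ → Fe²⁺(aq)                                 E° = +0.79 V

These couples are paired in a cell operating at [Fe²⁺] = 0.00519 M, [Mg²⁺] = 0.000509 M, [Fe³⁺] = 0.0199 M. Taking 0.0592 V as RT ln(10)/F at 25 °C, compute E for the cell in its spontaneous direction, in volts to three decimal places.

+3.292 V

Fe³⁺/Fe²⁺ is the cathode (higher E°), Mg²⁺/Mg the anode: E°cell = +0.79 − (-2.37) = +3.16 V, n = 2.
Overall: 2 Fe³⁺(aq) + Mg(s) → 2 Fe²⁺(aq) + Mg²⁺(aq)
Q = [Fe²⁺]^2·[Mg²⁺] / ([Fe³⁺]^2); log Q = -4.461.
E = E° − (0.0592/n) log Q = +3.16 − (0.0592/2)(-4.461) = +3.292 V.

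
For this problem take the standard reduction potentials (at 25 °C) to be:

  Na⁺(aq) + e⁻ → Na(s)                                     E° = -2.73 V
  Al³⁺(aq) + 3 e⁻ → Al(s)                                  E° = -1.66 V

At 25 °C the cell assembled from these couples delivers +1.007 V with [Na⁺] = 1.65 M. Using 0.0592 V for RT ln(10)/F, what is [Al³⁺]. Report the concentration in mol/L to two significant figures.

Al³⁺/Al is the cathode, Na⁺/Na the anode: E°cell = +1.07 V, n = 3.
Overall reaction: Al³⁺(aq) + 3 Na(s) → Al(s) + 3 Na⁺(aq); Q = [Na⁺]^3/[Al³⁺]^1.
From E = E° − (0.0592/n) log Q: log Q = (E° − E)·n/0.0592 = (+1.07 − (+1.007))·3/0.0592 = 3.1926.
So 1·log[Al³⁺] = 3·log(1.65) − log Q = 0.6525 − (3.1926) = -2.5401; [Al³⁺] = 10^(-2.5401) ≈ 0.0029 M.

0.0029 M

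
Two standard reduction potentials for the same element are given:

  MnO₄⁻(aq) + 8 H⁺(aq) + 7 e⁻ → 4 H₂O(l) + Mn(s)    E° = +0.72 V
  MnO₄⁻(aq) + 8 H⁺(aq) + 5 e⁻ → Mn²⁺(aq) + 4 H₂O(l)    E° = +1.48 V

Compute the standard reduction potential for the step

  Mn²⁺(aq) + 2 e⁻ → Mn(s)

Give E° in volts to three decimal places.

Sequential free energies add, so n₃E°₃ = n₁E°₁ + n₂E°₂.
With n₃ = 7, and the known step contributing 5×(+1.48) V, the unknown satisfies 2·E° = 7×(+0.72) − 5×(+1.48) = -2.360.
E° = -2.360 / 2 = -1.180 V.

-1.180 V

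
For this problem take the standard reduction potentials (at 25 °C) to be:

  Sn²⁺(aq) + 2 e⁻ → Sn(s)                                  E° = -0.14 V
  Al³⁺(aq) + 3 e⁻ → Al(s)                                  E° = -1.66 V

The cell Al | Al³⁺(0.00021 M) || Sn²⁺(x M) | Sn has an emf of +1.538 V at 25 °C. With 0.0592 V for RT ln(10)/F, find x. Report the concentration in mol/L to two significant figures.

Sn²⁺/Sn is the cathode, Al³⁺/Al the anode: E°cell = +1.52 V, n = 6.
Overall reaction: 3 Sn²⁺(aq) + 2 Al(s) → 3 Sn(s) + 2 Al³⁺(aq); Q = [Al³⁺]^2/[Sn²⁺]^3.
From E = E° − (0.0592/n) log Q: log Q = (E° − E)·n/0.0592 = (+1.52 − (+1.538))·6/0.0592 = -1.8243.
So 3·log[Sn²⁺] = 2·log(0.00021) − log Q = -7.3556 − (-1.8243) = -5.5313; log[Sn²⁺] = -5.5313 / 3 = -1.8438; [Sn²⁺] = 10^(-1.8438) ≈ 0.014 M.

0.014 M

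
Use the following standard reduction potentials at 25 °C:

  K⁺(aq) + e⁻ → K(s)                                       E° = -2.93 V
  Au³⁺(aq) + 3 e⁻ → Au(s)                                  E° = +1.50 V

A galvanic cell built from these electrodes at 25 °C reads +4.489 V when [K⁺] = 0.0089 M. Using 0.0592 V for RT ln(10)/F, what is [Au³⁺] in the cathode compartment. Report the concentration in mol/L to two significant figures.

Au³⁺/Au is the cathode, K⁺/K the anode: E°cell = +4.43 V, n = 3.
Overall reaction: Au³⁺(aq) + 3 K(s) → Au(s) + 3 K⁺(aq); Q = [K⁺]^3/[Au³⁺]^1.
From E = E° − (0.0592/n) log Q: log Q = (E° − E)·n/0.0592 = (+4.43 − (+4.489))·3/0.0592 = -2.9899.
So 1·log[Au³⁺] = 3·log(0.0089) − log Q = -6.1518 − (-2.9899) = -3.1619; [Au³⁺] = 10^(-3.1619) ≈ 0.00069 M.

0.00069 M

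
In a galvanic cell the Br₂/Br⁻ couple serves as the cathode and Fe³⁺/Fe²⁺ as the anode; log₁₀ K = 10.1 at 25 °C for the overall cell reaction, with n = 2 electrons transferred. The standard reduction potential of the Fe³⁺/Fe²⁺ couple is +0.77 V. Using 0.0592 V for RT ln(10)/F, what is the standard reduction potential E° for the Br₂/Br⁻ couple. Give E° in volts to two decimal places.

E°cell = (0.0592/n)·log K = (0.0592/2)(10.1) = +0.299 V.
Since Br₂/Br⁻ is the cathode and Fe³⁺/Fe²⁺ the anode, E°cell = E°(Br₂/Br⁻) − E°(Fe³⁺/Fe²⁺).
So E°(Br₂/Br⁻) = E°cell + E°(Fe³⁺/Fe²⁺) = +0.299 + (+0.77) = +1.07 V.

+1.07 V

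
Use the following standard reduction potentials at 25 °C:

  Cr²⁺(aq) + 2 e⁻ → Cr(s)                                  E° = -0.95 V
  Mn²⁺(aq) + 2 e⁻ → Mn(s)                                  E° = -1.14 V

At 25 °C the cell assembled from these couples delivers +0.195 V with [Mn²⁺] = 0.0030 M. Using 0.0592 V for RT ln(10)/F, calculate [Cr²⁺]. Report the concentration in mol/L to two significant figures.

0.0044 M

Cr²⁺/Cr is the cathode, Mn²⁺/Mn the anode: E°cell = +0.19 V, n = 2.
Overall reaction: Cr²⁺(aq) + Mn(s) → Cr(s) + Mn²⁺(aq); Q = [Mn²⁺]^1/[Cr²⁺]^1.
From E = E° − (0.0592/n) log Q: log Q = (E° − E)·n/0.0592 = (+0.19 − (+0.195))·2/0.0592 = -0.1689.
So 1·log[Cr²⁺] = 1·log(0.003) − log Q = -2.5229 − (-0.1689) = -2.3540; [Cr²⁺] = 10^(-2.3540) ≈ 0.0044 M.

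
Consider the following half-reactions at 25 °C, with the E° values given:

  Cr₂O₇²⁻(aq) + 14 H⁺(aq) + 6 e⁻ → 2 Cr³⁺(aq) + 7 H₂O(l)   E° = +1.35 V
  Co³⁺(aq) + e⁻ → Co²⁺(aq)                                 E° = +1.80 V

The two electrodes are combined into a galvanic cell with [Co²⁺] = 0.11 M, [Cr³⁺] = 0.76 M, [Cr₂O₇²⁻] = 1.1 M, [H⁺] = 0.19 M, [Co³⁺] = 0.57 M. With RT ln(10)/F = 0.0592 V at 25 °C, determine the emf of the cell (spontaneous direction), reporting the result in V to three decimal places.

+0.589 V

Co³⁺/Co²⁺ is the cathode (higher E°), Cr₂O₇²⁻/Cr³⁺ the anode: E°cell = +1.80 − (+1.35) = +0.45 V, n = 6.
Overall: 6 Co³⁺(aq) + 2 Cr³⁺(aq) + 7 H₂O(l) → 6 Co²⁺(aq) + Cr₂O₇²⁻(aq) + 14 H⁺(aq)
Q = [Co²⁺]^6·[Cr₂O₇²⁻]·[H⁺]^14 / ([Co³⁺]^6·[Cr³⁺]^2); log Q = -14.105.
E = E° − (0.0592/n) log Q = +0.45 − (0.0592/6)(-14.105) = +0.589 V.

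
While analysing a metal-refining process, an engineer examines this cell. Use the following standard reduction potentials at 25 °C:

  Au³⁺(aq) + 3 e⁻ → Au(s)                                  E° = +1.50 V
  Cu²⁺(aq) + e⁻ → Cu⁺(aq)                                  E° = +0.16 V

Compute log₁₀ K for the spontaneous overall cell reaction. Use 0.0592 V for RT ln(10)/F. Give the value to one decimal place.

Cathode: Au³⁺/Au; anode: Cu²⁺/Cu⁺. E°cell = +1.34 V, n = 3.
log K = nE°cell / 0.0592 = (3)(+1.34) / 0.0592 = 67.9.

67.9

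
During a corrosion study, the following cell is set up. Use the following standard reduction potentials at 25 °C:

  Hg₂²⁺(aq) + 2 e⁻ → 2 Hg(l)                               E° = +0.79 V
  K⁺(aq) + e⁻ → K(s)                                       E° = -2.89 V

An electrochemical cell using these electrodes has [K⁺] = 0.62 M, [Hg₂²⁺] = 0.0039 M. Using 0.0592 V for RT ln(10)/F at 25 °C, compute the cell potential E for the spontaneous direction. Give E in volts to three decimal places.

Hg₂²⁺/Hg is the cathode (higher E°), K⁺/K the anode: E°cell = +0.79 − (-2.89) = +3.68 V, n = 2.
Overall: Hg₂²⁺(aq) + 2 K(s) → 2 Hg(l) + 2 K⁺(aq)
Q = [K⁺]^2 / ([Hg₂²⁺]); log Q = 1.994.
E = E° − (0.0592/n) log Q = +3.68 − (0.0592/2)(1.994) = +3.621 V.

+3.621 V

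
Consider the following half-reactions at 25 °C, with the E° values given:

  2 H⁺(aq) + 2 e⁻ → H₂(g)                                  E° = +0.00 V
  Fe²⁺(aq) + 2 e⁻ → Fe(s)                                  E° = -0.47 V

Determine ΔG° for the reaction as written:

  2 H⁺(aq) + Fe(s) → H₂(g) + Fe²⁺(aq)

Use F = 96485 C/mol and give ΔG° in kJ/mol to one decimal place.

As written, H⁺/H₂ is reduced (cathode) and Fe²⁺/Fe is oxidised (anode), so E°cell = (+0.00) − (-0.47) = +0.47 V.
Balancing electrons gives n = 2.
ΔG° = −nFE° = −(2)(96485)(+0.47) = -90,696 J = -90.7 kJ/mol.

-90.7 kJ/mol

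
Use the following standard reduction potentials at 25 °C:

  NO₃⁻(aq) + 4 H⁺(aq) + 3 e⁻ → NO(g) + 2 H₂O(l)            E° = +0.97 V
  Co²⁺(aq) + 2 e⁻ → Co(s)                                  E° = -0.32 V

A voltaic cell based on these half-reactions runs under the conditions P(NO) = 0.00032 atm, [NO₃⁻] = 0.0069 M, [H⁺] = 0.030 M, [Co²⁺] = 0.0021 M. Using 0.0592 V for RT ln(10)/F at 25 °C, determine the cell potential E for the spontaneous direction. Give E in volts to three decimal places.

+1.275 V

NO₃⁻/NO is the cathode (higher E°), Co²⁺/Co the anode: E°cell = +0.97 − (-0.32) = +1.29 V, n = 6.
Overall: 2 NO₃⁻(aq) + 8 H⁺(aq) + 3 Co(s) → 2 NO(g) + 4 H₂O(l) + 3 Co²⁺(aq)
Q = P(NO)^2·[Co²⁺]^3 / ([NO₃⁻]^2·[H⁺]^8); log Q = 1.482.
E = E° − (0.0592/n) log Q = +1.29 − (0.0592/6)(1.482) = +1.275 V.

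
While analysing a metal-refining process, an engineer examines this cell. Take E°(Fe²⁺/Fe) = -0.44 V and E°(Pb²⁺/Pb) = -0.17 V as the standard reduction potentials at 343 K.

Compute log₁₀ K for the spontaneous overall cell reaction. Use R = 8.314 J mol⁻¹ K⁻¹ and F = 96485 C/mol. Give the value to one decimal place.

7.9

Cathode: Pb²⁺/Pb; anode: Fe²⁺/Fe. E°cell = (-0.17) − (-0.44) = +0.27 V, with n = 2.
ΔG° = −nFE° = −RT ln K, so ln K = nFE°/(RT) = (2)(96485)(+0.27) / ((8.314)(343)) = 18.270.
log₁₀ K = 18.270 / ln 10 = 7.9.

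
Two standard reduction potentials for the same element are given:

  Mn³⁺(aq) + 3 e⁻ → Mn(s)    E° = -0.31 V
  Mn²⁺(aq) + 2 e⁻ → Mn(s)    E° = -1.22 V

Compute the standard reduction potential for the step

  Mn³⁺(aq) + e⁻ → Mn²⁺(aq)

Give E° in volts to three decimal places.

+1.510 V

Sequential free energies add, so n₃E°₃ = n₁E°₁ + n₂E°₂.
With n₃ = 3, and the known step contributing 2×(-1.22) V, the unknown satisfies 1·E° = 3×(-0.31) − 2×(-1.22) = +1.510.
E° = +1.510 / 1 = +1.510 V.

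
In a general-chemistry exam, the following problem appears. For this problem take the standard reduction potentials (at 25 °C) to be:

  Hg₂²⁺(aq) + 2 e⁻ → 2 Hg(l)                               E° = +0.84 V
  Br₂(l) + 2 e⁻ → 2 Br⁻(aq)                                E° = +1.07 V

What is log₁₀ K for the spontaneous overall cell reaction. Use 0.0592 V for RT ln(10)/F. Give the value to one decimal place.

Cathode: Br₂/Br⁻; anode: Hg₂²⁺/Hg. E°cell = +0.23 V, n = 2.
log K = nE°cell / 0.0592 = (2)(+0.23) / 0.0592 = 7.8.

7.8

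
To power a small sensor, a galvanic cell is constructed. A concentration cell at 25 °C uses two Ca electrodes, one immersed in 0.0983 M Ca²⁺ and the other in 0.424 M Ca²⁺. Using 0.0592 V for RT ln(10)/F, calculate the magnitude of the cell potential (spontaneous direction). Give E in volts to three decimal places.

For a concentration cell E°cell = 0. The 0.424 M side is the cathode (reduction is favoured where [Ca²⁺] is higher).
With n = 2, E = −(0.0592/2) log([Ca²⁺]ₐₙ/[Ca²⁺]꜀ₐₜ) = −(0.0592/2) log(0.0983/0.424) = −(0.0592/2)(-0.635) = +0.019 V.

+0.019 V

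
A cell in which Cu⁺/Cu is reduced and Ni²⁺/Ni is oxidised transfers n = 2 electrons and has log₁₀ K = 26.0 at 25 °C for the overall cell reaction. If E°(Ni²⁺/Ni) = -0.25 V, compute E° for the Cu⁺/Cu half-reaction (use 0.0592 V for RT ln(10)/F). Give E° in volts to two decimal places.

+0.52 V

E°cell = (0.0592/n)·log K = (0.0592/2)(26.0) = +0.770 V.
Since Cu⁺/Cu is the cathode and Ni²⁺/Ni the anode, E°cell = E°(Cu⁺/Cu) − E°(Ni²⁺/Ni).
So E°(Cu⁺/Cu) = E°cell + E°(Ni²⁺/Ni) = +0.770 + (-0.25) = +0.52 V.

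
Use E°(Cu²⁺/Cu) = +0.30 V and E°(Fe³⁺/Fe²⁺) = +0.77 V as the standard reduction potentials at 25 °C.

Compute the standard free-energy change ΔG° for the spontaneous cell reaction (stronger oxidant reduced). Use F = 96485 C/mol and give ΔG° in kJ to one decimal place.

-90.7 kJ

Fe³⁺/Fe²⁺ (E° = +0.77 V) is the cathode; Cu²⁺/Cu (E° = +0.30 V) is the anode, so E°cell = +0.47 V.
Balancing electrons gives n = 2 (lcm of 1 and 2).
ΔG° = −nFE° = −(2)(96485)(+0.47) = -90,696 J = -90.7 kJ.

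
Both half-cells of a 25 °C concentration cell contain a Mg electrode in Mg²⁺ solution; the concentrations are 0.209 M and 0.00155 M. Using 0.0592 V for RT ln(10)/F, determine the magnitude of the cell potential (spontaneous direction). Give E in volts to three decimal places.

For a concentration cell E°cell = 0. The 0.209 M side is the cathode (reduction is favoured where [Mg²⁺] is higher).
With n = 2, E = −(0.0592/2) log([Mg²⁺]ₐₙ/[Mg²⁺]꜀ₐₜ) = −(0.0592/2) log(0.00155/0.209) = −(0.0592/2)(-2.130) = +0.063 V.

+0.063 V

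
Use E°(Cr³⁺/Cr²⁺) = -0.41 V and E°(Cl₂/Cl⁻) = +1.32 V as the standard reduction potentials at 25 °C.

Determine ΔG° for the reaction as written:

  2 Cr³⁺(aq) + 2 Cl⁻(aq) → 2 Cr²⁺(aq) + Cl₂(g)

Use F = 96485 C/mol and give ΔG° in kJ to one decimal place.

+333.8 kJ

As written, Cr³⁺/Cr²⁺ is reduced (cathode) and Cl₂/Cl⁻ is oxidised (anode), so E°cell = (-0.41) − (+1.32) = -1.73 V.
Balancing electrons gives n = 2.
ΔG° = −nFE° = −(2)(96485)(-1.73) = 333,838 J = +333.8 kJ.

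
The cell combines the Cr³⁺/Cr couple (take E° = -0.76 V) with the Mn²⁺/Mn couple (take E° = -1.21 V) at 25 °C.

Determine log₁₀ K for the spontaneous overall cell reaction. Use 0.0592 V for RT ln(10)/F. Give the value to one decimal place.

45.6

Cathode: Cr³⁺/Cr; anode: Mn²⁺/Mn. E°cell = +0.45 V, n = 6.
log K = nE°cell / 0.0592 = (6)(+0.45) / 0.0592 = 45.6.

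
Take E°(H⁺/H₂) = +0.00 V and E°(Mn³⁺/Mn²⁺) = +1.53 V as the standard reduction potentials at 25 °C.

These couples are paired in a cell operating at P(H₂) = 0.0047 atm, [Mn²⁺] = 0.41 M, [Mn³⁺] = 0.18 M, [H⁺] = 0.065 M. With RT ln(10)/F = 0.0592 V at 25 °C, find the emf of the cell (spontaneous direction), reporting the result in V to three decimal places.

Mn³⁺/Mn²⁺ is the cathode (higher E°), H⁺/H₂ the anode: E°cell = +1.53 − (+0.00) = +1.53 V, n = 2.
Overall: 2 Mn³⁺(aq) + H₂(g) → 2 Mn²⁺(aq) + 2 H⁺(aq)
Q = [Mn²⁺]^2·[H⁺]^2 / ([Mn³⁺]^2·P(H₂)); log Q = 0.669.
E = E° − (0.0592/n) log Q = +1.53 − (0.0592/2)(0.669) = +1.510 V.

+1.510 V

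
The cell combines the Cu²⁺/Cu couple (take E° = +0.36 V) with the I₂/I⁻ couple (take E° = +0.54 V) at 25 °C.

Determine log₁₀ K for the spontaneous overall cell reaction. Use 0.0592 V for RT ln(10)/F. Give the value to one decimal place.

6.1

Cathode: I₂/I⁻; anode: Cu²⁺/Cu. E°cell = +0.18 V, n = 2.
log K = nE°cell / 0.0592 = (2)(+0.18) / 0.0592 = 6.1.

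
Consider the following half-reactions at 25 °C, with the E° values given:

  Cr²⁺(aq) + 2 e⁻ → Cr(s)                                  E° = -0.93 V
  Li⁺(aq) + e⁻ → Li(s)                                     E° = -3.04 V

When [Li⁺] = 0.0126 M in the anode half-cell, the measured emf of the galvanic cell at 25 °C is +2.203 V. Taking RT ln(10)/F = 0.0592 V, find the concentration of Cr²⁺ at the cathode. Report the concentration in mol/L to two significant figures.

Cr²⁺/Cr is the cathode, Li⁺/Li the anode: E°cell = +2.11 V, n = 2.
Overall reaction: Cr²⁺(aq) + 2 Li(s) → Cr(s) + 2 Li⁺(aq); Q = [Li⁺]^2/[Cr²⁺]^1.
From E = E° − (0.0592/n) log Q: log Q = (E° − E)·n/0.0592 = (+2.11 − (+2.203))·2/0.0592 = -3.1419.
So 1·log[Cr²⁺] = 2·log(0.0126) − log Q = -3.7993 − (-3.1419) = -0.6574; [Cr²⁺] = 10^(-0.6574) ≈ 0.22 M.

0.22 M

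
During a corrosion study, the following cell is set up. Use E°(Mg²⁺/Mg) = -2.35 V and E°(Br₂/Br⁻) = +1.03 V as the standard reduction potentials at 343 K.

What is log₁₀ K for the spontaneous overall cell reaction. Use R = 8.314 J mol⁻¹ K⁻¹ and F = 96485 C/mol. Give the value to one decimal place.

Cathode: Br₂/Br⁻; anode: Mg²⁺/Mg. E°cell = (+1.03) − (-2.35) = +3.38 V, with n = 2.
ΔG° = −nFE° = −RT ln K, so ln K = nFE°/(RT) = (2)(96485)(+3.38) / ((8.314)(343)) = 228.719.
log₁₀ K = 228.719 / ln 10 = 99.3.

99.3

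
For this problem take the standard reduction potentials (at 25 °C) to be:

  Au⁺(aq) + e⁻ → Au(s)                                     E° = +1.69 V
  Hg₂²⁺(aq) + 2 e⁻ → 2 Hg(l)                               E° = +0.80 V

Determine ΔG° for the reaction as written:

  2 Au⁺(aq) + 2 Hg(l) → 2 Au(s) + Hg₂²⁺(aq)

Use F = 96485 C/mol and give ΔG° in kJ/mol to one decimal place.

As written, Au⁺/Au is reduced (cathode) and Hg₂²⁺/Hg is oxidised (anode), so E°cell = (+1.69) − (+0.80) = +0.89 V.
Balancing electrons gives n = 2.
ΔG° = −nFE° = −(2)(96485)(+0.89) = -171,743 J = -171.7 kJ/mol.

-171.7 kJ/mol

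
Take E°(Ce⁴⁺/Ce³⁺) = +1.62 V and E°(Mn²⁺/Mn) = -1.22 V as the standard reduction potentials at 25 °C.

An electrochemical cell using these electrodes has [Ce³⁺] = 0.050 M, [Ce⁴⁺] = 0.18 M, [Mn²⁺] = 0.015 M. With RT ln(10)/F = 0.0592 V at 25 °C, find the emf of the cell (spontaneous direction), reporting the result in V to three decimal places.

+2.927 V

Ce⁴⁺/Ce³⁺ is the cathode (higher E°), Mn²⁺/Mn the anode: E°cell = +1.62 − (-1.22) = +2.84 V, n = 2.
Overall: 2 Ce⁴⁺(aq) + Mn(s) → 2 Ce³⁺(aq) + Mn²⁺(aq)
Q = [Ce³⁺]^2·[Mn²⁺] / ([Ce⁴⁺]^2); log Q = -2.937.
E = E° − (0.0592/n) log Q = +2.84 − (0.0592/2)(-2.937) = +2.927 V.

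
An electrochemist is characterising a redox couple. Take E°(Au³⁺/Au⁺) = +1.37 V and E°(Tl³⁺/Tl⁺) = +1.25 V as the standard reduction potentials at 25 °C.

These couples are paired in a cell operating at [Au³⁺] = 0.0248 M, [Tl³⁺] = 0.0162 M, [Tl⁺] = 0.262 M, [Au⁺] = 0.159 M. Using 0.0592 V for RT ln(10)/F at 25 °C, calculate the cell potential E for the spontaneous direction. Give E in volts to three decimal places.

+0.132 V

Au³⁺/Au⁺ is the cathode (higher E°), Tl³⁺/Tl⁺ the anode: E°cell = +1.37 − (+1.25) = +0.12 V, n = 2.
Overall: Au³⁺(aq) + Tl⁺(aq) → Au⁺(aq) + Tl³⁺(aq)
Q = [Au⁺]·[Tl³⁺] / ([Au³⁺]·[Tl⁺]); log Q = -0.402.
E = E° − (0.0592/n) log Q = +0.12 − (0.0592/2)(-0.402) = +0.132 V.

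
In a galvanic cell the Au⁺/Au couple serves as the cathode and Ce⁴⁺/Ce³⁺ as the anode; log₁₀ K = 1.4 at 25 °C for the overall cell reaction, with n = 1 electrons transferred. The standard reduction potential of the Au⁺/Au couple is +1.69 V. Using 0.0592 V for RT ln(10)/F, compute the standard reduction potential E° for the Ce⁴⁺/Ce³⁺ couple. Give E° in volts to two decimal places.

E°cell = (0.0592/n)·log K = (0.0592/1)(1.4) = +0.083 V.
Since Au⁺/Au is the cathode and Ce⁴⁺/Ce³⁺ the anode, E°cell = E°(Au⁺/Au) − E°(Ce⁴⁺/Ce³⁺).
So E°(Ce⁴⁺/Ce³⁺) = E°(Au⁺/Au) − E°cell = (+1.69) − (+0.083) = +1.61 V.

+1.61 V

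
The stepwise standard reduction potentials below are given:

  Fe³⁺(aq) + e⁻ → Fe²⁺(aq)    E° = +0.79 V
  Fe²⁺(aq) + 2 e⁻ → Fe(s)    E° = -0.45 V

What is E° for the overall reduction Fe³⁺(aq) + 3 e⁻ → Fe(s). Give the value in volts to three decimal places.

-0.037 V

Standard free energies of sequential steps add: ΔG°₃ = ΔG°₁ + ΔG°₂, so n₃E°₃ = n₁E°₁ + n₂E°₂.
E°₃ = (1×+0.79 + 2×-0.45) / 3 = (-0.110) / 3 = -0.037 V.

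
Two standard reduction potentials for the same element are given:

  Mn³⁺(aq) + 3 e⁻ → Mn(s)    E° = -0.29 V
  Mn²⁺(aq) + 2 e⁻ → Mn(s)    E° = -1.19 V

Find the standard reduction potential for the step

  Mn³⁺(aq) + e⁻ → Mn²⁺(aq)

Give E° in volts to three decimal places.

Sequential free energies add, so n₃E°₃ = n₁E°₁ + n₂E°₂.
With n₃ = 3, and the known step contributing 2×(-1.19) V, the unknown satisfies 1·E° = 3×(-0.29) − 2×(-1.19) = +1.510.
E° = +1.510 / 1 = +1.510 V.

+1.510 V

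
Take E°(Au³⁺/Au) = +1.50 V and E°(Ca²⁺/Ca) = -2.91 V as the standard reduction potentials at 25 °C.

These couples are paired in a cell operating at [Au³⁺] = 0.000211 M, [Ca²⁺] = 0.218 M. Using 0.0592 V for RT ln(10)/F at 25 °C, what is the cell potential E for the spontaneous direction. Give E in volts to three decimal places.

Au³⁺/Au is the cathode (higher E°), Ca²⁺/Ca the anode: E°cell = +1.50 − (-2.91) = +4.41 V, n = 6.
Overall: 2 Au³⁺(aq) + 3 Ca(s) → 2 Au(s) + 3 Ca²⁺(aq)
Q = [Ca²⁺]^3 / ([Au³⁺]^2); log Q = 5.367.
E = E° − (0.0592/n) log Q = +4.41 − (0.0592/6)(5.367) = +4.357 V.

+4.357 V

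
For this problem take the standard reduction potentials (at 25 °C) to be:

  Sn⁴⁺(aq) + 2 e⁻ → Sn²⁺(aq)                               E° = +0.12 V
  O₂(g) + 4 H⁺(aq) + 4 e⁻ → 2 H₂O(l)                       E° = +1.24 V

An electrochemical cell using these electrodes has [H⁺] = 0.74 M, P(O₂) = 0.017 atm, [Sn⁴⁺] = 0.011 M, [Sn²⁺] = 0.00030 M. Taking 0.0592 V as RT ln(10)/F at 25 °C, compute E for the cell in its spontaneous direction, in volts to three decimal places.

O₂/H₂O is the cathode (higher E°), Sn⁴⁺/Sn²⁺ the anode: E°cell = +1.24 − (+0.12) = +1.12 V, n = 4.
Overall: O₂(g) + 4 H⁺(aq) + 2 Sn²⁺(aq) → 2 H₂O(l) + 2 Sn⁴⁺(aq)
Q = [Sn⁴⁺]^2 / (P(O₂)·[H⁺]^4·[Sn²⁺]^2); log Q = 5.421.
E = E° − (0.0592/n) log Q = +1.12 − (0.0592/4)(5.421) = +1.040 V.

+1.040 V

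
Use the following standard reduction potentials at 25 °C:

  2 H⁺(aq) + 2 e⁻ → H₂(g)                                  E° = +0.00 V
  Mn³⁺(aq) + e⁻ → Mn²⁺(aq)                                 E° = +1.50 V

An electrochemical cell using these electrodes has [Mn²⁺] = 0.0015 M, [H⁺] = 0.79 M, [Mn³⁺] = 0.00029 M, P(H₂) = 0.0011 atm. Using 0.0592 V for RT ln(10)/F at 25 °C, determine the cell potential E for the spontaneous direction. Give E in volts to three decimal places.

Mn³⁺/Mn²⁺ is the cathode (higher E°), H⁺/H₂ the anode: E°cell = +1.50 − (+0.00) = +1.50 V, n = 2.
Overall: 2 Mn³⁺(aq) + H₂(g) → 2 Mn²⁺(aq) + 2 H⁺(aq)
Q = [Mn²⁺]^2·[H⁺]^2 / ([Mn³⁺]^2·P(H₂)); log Q = 4.181.
E = E° − (0.0592/n) log Q = +1.50 − (0.0592/2)(4.181) = +1.376 V.

+1.376 V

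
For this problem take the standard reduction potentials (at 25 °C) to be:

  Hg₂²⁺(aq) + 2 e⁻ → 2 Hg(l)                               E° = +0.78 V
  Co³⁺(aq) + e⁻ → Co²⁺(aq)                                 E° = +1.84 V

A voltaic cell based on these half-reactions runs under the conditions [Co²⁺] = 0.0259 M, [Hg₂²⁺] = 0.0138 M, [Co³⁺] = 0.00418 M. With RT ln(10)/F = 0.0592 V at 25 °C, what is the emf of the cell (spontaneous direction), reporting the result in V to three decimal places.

+1.068 V

Co³⁺/Co²⁺ is the cathode (higher E°), Hg₂²⁺/Hg the anode: E°cell = +1.84 − (+0.78) = +1.06 V, n = 2.
Overall: 2 Co³⁺(aq) + 2 Hg(l) → 2 Co²⁺(aq) + Hg₂²⁺(aq)
Q = [Co²⁺]^2·[Hg₂²⁺] / ([Co³⁺]^2); log Q = -0.276.
E = E° − (0.0592/n) log Q = +1.06 − (0.0592/2)(-0.276) = +1.068 V.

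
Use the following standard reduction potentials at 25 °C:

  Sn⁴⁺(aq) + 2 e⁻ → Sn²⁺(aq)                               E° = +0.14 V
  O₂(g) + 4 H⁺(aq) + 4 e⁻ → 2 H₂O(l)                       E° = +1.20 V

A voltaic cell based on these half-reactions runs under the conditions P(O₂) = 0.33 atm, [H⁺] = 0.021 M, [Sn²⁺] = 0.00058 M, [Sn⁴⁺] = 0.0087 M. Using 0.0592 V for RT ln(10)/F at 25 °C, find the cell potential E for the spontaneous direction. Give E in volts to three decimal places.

+0.919 V

O₂/H₂O is the cathode (higher E°), Sn⁴⁺/Sn²⁺ the anode: E°cell = +1.20 − (+0.14) = +1.06 V, n = 4.
Overall: O₂(g) + 4 H⁺(aq) + 2 Sn²⁺(aq) → 2 H₂O(l) + 2 Sn⁴⁺(aq)
Q = [Sn⁴⁺]^2 / (P(O₂)·[H⁺]^4·[Sn²⁺]^2); log Q = 9.545.
E = E° − (0.0592/n) log Q = +1.06 − (0.0592/4)(9.545) = +0.919 V.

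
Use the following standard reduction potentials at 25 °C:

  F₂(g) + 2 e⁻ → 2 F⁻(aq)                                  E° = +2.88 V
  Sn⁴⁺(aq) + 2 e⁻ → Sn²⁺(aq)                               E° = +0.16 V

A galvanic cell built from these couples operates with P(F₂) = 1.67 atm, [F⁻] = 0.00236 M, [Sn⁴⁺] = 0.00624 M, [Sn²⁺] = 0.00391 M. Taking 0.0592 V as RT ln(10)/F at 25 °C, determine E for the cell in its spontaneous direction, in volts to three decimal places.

F₂/F⁻ is the cathode (higher E°), Sn⁴⁺/Sn²⁺ the anode: E°cell = +2.88 − (+0.16) = +2.72 V, n = 2.
Overall: F₂(g) + Sn²⁺(aq) → 2 F⁻(aq) + Sn⁴⁺(aq)
Q = [F⁻]^2·[Sn⁴⁺] / (P(F₂)·[Sn²⁺]); log Q = -5.274.
E = E° − (0.0592/n) log Q = +2.72 − (0.0592/2)(-5.274) = +2.876 V.

+2.876 V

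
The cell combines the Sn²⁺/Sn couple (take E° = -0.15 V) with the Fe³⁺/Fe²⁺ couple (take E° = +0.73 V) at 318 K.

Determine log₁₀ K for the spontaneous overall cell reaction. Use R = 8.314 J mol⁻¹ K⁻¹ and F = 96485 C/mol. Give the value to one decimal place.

Cathode: Fe³⁺/Fe²⁺; anode: Sn²⁺/Sn. E°cell = (+0.73) − (-0.15) = +0.88 V, with n = 2.
ΔG° = −nFE° = −RT ln K, so ln K = nFE°/(RT) = (2)(96485)(+0.88) / ((8.314)(318)) = 64.230.
log₁₀ K = 64.230 / ln 10 = 27.9.

27.9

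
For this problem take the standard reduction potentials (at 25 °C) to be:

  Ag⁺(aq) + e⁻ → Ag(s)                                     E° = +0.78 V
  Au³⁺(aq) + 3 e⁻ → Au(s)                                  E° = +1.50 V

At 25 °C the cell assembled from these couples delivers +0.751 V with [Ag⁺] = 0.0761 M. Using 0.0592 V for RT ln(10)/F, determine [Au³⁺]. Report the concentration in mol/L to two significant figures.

0.016 M

Au³⁺/Au is the cathode, Ag⁺/Ag the anode: E°cell = +0.72 V, n = 3.
Overall reaction: Au³⁺(aq) + 3 Ag(s) → Au(s) + 3 Ag⁺(aq); Q = [Ag⁺]^3/[Au³⁺]^1.
From E = E° − (0.0592/n) log Q: log Q = (E° − E)·n/0.0592 = (+0.72 − (+0.751))·3/0.0592 = -1.5709.
So 1·log[Au³⁺] = 3·log(0.0761) − log Q = -3.3558 − (-1.5709) = -1.7849; [Au³⁺] = 10^(-1.7849) ≈ 0.016 M.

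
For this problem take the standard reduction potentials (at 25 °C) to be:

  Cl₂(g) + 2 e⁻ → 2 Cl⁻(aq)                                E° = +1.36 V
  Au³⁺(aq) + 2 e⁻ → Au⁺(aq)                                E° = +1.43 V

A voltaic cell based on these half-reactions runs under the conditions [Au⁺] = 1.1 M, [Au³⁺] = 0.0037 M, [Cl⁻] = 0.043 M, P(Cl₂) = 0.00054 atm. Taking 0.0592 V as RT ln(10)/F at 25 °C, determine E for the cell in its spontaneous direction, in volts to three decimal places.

Au³⁺/Au⁺ is the cathode (higher E°), Cl₂/Cl⁻ the anode: E°cell = +1.43 − (+1.36) = +0.07 V, n = 2.
Overall: Au³⁺(aq) + 2 Cl⁻(aq) → Au⁺(aq) + Cl₂(g)
Q = [Au⁺]·P(Cl₂) / ([Au³⁺]·[Cl⁻]^2); log Q = 1.939.
E = E° − (0.0592/n) log Q = +0.07 − (0.0592/2)(1.939) = +0.013 V.

+0.013 V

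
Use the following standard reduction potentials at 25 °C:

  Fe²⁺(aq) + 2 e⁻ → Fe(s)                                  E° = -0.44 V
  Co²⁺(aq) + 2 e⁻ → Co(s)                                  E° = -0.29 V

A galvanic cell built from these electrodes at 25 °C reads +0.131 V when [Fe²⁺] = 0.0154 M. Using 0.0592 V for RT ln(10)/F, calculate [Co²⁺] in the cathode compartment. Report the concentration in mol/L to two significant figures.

Co²⁺/Co is the cathode, Fe²⁺/Fe the anode: E°cell = +0.15 V, n = 2.
Overall reaction: Co²⁺(aq) + Fe(s) → Co(s) + Fe²⁺(aq); Q = [Fe²⁺]^1/[Co²⁺]^1.
From E = E° − (0.0592/n) log Q: log Q = (E° − E)·n/0.0592 = (+0.15 − (+0.131))·2/0.0592 = 0.6419.
So 1·log[Co²⁺] = 1·log(0.0154) − log Q = -1.8125 − (0.6419) = -2.4544; [Co²⁺] = 10^(-2.4544) ≈ 0.0035 M.

0.0035 M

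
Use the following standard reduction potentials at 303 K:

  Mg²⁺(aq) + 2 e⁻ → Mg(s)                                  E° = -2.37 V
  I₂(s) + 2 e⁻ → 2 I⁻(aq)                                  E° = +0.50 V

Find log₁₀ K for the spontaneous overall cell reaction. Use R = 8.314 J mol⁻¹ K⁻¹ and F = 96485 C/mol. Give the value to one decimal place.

95.5

Cathode: I₂/I⁻; anode: Mg²⁺/Mg. E°cell = (+0.50) − (-2.37) = +2.87 V, with n = 2.
ΔG° = −nFE° = −RT ln K, so ln K = nFE°/(RT) = (2)(96485)(+2.87) / ((8.314)(303)) = 219.846.
log₁₀ K = 219.846 / ln 10 = 95.5.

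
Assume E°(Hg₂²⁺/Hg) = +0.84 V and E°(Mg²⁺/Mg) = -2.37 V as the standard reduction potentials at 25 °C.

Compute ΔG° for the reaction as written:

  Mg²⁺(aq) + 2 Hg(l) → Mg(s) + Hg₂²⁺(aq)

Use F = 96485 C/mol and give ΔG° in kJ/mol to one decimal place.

+619.4 kJ/mol

As written, Mg²⁺/Mg is reduced (cathode) and Hg₂²⁺/Hg is oxidised (anode), so E°cell = (-2.37) − (+0.84) = -3.21 V.
Balancing electrons gives n = 2.
ΔG° = −nFE° = −(2)(96485)(-3.21) = 619,434 J = +619.4 kJ/mol.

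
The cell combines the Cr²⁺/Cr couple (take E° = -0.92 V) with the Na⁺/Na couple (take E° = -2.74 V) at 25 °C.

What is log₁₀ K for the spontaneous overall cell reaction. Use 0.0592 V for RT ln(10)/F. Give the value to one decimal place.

Cathode: Cr²⁺/Cr; anode: Na⁺/Na. E°cell = +1.82 V, n = 2.
log K = nE°cell / 0.0592 = (2)(+1.82) / 0.0592 = 61.5.

61.5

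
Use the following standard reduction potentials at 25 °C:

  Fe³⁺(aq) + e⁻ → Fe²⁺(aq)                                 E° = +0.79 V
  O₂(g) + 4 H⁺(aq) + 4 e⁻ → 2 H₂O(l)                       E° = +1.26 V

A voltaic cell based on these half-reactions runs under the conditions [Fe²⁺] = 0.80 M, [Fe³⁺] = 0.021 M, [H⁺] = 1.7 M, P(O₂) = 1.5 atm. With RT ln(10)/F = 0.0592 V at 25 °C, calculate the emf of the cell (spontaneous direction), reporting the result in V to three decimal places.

+0.580 V

O₂/H₂O is the cathode (higher E°), Fe³⁺/Fe²⁺ the anode: E°cell = +1.26 − (+0.79) = +0.47 V, n = 4.
Overall: O₂(g) + 4 H⁺(aq) + 4 Fe²⁺(aq) → 2 H₂O(l) + 4 Fe³⁺(aq)
Q = [Fe³⁺]^4 / (P(O₂)·[H⁺]^4·[Fe²⁺]^4); log Q = -7.421.
E = E° − (0.0592/n) log Q = +0.47 − (0.0592/4)(-7.421) = +0.580 V.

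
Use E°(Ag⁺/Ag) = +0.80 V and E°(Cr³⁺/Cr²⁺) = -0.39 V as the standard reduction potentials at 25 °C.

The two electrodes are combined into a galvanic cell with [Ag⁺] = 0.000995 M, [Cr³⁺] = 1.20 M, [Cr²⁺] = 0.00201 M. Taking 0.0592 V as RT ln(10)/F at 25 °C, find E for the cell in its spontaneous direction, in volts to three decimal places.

Ag⁺/Ag is the cathode (higher E°), Cr³⁺/Cr²⁺ the anode: E°cell = +0.80 − (-0.39) = +1.19 V, n = 1.
Overall: Ag⁺(aq) + Cr²⁺(aq) → Ag(s) + Cr³⁺(aq)
Q = [Cr³⁺] / ([Ag⁺]·[Cr²⁺]); log Q = 5.778.
E = E° − (0.0592/n) log Q = +1.19 − (0.0592/1)(5.778) = +0.848 V.

+0.848 V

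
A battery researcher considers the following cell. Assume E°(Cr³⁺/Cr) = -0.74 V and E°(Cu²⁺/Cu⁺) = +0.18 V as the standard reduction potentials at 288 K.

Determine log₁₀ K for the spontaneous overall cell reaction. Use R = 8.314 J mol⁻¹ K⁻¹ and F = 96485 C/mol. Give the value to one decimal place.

Cathode: Cu²⁺/Cu⁺; anode: Cr³⁺/Cr. E°cell = (+0.18) − (-0.74) = +0.92 V, with n = 3.
ΔG° = −nFE° = −RT ln K, so ln K = nFE°/(RT) = (3)(96485)(+0.92) / ((8.314)(288)) = 111.216.
log₁₀ K = 111.216 / ln 10 = 48.3.

48.3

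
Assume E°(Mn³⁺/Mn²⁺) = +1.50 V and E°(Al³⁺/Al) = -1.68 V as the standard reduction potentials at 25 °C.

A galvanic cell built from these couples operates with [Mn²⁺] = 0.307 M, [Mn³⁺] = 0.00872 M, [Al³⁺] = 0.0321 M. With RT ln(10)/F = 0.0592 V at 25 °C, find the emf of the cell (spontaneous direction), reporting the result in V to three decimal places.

Mn³⁺/Mn²⁺ is the cathode (higher E°), Al³⁺/Al the anode: E°cell = +1.50 − (-1.68) = +3.18 V, n = 3.
Overall: 3 Mn³⁺(aq) + Al(s) → 3 Mn²⁺(aq) + Al³⁺(aq)
Q = [Mn²⁺]^3·[Al³⁺] / ([Mn³⁺]^3); log Q = 3.146.
E = E° − (0.0592/n) log Q = +3.18 − (0.0592/3)(3.146) = +3.118 V.

+3.118 V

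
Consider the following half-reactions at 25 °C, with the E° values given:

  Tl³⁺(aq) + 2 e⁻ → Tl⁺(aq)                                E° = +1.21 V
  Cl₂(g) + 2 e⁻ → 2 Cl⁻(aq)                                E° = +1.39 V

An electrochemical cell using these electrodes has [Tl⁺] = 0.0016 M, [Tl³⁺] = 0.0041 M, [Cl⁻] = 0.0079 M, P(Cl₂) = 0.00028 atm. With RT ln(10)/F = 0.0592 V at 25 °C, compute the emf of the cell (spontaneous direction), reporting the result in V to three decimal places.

Cl₂/Cl⁻ is the cathode (higher E°), Tl³⁺/Tl⁺ the anode: E°cell = +1.39 − (+1.21) = +0.18 V, n = 2.
Overall: Cl₂(g) + Tl⁺(aq) → 2 Cl⁻(aq) + Tl³⁺(aq)
Q = [Cl⁻]^2·[Tl³⁺] / (P(Cl₂)·[Tl⁺]); log Q = -0.243.
E = E° − (0.0592/n) log Q = +0.18 − (0.0592/2)(-0.243) = +0.187 V.

+0.187 V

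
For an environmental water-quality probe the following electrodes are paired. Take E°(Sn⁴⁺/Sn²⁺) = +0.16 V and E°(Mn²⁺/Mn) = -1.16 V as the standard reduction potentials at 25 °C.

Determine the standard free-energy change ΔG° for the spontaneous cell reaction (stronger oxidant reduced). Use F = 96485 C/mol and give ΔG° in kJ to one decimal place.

Sn⁴⁺/Sn²⁺ (E° = +0.16 V) is the cathode; Mn²⁺/Mn (E° = -1.16 V) is the anode, so E°cell = +1.32 V.
Balancing electrons gives n = 2 (lcm of 2 and 2).
ΔG° = −nFE° = −(2)(96485)(+1.32) = -254,720 J = -254.7 kJ.

-254.7 kJ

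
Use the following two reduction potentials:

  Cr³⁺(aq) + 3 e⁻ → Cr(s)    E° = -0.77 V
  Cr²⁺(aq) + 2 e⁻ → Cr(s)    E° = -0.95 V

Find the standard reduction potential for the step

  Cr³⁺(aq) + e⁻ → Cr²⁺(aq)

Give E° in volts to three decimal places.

-0.410 V

Sequential free energies add, so n₃E°₃ = n₁E°₁ + n₂E°₂.
With n₃ = 3, and the known step contributing 2×(-0.95) V, the unknown satisfies 1·E° = 3×(-0.77) − 2×(-0.95) = -0.410.
E° = -0.410 / 1 = -0.410 V.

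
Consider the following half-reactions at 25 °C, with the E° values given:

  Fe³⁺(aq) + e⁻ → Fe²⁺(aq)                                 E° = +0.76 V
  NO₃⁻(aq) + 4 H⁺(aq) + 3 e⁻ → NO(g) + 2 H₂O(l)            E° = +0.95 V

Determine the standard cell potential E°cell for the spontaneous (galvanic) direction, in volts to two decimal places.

+0.19 V

The NO₃⁻/NO couple has the higher reduction potential, so it is the cathode; Fe³⁺/Fe²⁺ is oxidised at the anode.
E°cell = E°(cathode) − E°(anode) = (+0.95) − (+0.76) = +0.19 V.
Since E°cell > 0, the reaction is spontaneous under standard conditions.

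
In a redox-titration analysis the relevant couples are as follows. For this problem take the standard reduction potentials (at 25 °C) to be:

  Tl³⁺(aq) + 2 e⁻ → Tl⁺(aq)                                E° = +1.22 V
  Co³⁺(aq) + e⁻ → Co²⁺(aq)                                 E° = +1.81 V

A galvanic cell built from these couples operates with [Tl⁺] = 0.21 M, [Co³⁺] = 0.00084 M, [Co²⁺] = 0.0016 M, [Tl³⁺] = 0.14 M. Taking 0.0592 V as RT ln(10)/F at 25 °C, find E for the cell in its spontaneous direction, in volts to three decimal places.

+0.579 V

Co³⁺/Co²⁺ is the cathode (higher E°), Tl³⁺/Tl⁺ the anode: E°cell = +1.81 − (+1.22) = +0.59 V, n = 2.
Overall: 2 Co³⁺(aq) + Tl⁺(aq) → 2 Co²⁺(aq) + Tl³⁺(aq)
Q = [Co²⁺]^2·[Tl³⁺] / ([Co³⁺]^2·[Tl⁺]); log Q = 0.384.
E = E° − (0.0592/n) log Q = +0.59 − (0.0592/2)(0.384) = +0.579 V.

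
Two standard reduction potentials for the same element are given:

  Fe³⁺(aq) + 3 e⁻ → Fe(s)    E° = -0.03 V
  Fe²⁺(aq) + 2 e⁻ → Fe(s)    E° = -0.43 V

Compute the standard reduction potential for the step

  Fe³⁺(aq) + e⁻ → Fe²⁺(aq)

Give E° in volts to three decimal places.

+0.770 V

Sequential free energies add, so n₃E°₃ = n₁E°₁ + n₂E°₂.
With n₃ = 3, and the known step contributing 2×(-0.43) V, the unknown satisfies 1·E° = 3×(-0.03) − 2×(-0.43) = +0.770.
E° = +0.770 / 1 = +0.770 V.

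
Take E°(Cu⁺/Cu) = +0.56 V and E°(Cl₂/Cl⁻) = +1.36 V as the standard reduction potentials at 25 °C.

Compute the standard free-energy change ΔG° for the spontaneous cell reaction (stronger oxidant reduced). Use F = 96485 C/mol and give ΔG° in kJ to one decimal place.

Cl₂/Cl⁻ (E° = +1.36 V) is the cathode; Cu⁺/Cu (E° = +0.56 V) is the anode, so E°cell = +0.80 V.
Balancing electrons gives n = 2 (lcm of 2 and 1).
ΔG° = −nFE° = −(2)(96485)(+0.80) = -154,376 J = -154.4 kJ.

-154.4 kJ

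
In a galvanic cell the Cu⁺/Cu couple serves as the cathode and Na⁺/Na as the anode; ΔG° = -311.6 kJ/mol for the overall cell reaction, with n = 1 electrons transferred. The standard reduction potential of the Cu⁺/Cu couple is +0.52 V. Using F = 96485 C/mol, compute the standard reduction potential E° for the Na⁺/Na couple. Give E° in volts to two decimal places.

E°cell = −ΔG°/(nF) = −(-311.6×10³)/((1)(96485)) = +3.230 V.
Since Cu⁺/Cu is the cathode and Na⁺/Na the anode, E°cell = E°(Cu⁺/Cu) − E°(Na⁺/Na).
So E°(Na⁺/Na) = E°(Cu⁺/Cu) − E°cell = (+0.52) − (+3.230) = -2.71 V.

-2.71 V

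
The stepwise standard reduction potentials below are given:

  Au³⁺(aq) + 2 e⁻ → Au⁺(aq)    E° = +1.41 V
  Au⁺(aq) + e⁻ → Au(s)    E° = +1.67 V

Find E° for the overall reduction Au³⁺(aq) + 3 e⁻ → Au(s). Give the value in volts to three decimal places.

+1.497 V

Standard free energies of sequential steps add: ΔG°₃ = ΔG°₁ + ΔG°₂, so n₃E°₃ = n₁E°₁ + n₂E°₂.
E°₃ = (2×+1.41 + 1×+1.67) / 3 = (+4.490) / 3 = +1.497 V.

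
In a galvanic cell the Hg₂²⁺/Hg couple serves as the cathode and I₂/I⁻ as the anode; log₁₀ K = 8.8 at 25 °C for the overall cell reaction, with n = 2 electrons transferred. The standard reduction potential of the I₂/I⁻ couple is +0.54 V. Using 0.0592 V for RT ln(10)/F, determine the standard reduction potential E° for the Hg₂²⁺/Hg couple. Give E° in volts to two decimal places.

E°cell = (0.0592/n)·log K = (0.0592/2)(8.8) = +0.260 V.
Since Hg₂²⁺/Hg is the cathode and I₂/I⁻ the anode, E°cell = E°(Hg₂²⁺/Hg) − E°(I₂/I⁻).
So E°(Hg₂²⁺/Hg) = E°cell + E°(I₂/I⁻) = +0.260 + (+0.54) = +0.80 V.

+0.80 V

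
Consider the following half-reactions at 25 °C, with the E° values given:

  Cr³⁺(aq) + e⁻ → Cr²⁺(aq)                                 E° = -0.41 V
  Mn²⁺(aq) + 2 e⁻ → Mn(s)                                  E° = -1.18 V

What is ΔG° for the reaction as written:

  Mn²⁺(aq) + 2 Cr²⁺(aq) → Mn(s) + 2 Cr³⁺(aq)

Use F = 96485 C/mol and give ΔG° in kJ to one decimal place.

As written, Mn²⁺/Mn is reduced (cathode) and Cr³⁺/Cr²⁺ is oxidised (anode), so E°cell = (-1.18) − (-0.41) = -0.77 V.
Balancing electrons gives n = 2.
ΔG° = −nFE° = −(2)(96485)(-0.77) = 148,587 J = +148.6 kJ.

+148.6 kJ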